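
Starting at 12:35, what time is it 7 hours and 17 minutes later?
Starting time: 12:35
Adding 17 minutes to 35 minutes: 35 + 17 = 52 minutes
Adding 7 hours: 12 + 7 = 19 - 12 = 7
Final time: 7:52

Final answer: 7:52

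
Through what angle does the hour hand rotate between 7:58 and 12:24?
The hour hand moves 0.5 degrees per minute.
Time elapsed: 12:24 - 7:58 = 266 minutes
Angular displacement: 266 x 0.5 = 133 degrees

Final answer: 133 degrees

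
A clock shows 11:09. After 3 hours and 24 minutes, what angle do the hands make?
First find the time 3 hours and 24 minutes after 11:09.
Total minutes: 11 x 60 + 9 + 3 x 60 + 24 = 873.
873 mod 720 = 153 minutes = 2:33.
Now compute the angle at 2:33:
Hour hand: 2 x 30 + 33 x 0.5 = 76.5 degrees
Minute hand: 33 x 6 = 198 degrees
Difference: |76.5 - 198| = 121.5 degrees
The angle is 121.5 degrees

Final answer: 121.5 degrees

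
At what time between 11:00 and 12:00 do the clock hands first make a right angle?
At t minutes past 11:00, the hour hand is at 30 x 11 + 0.5t degrees and the minute hand is at 6t degrees.
The smaller angle between them is 90 degrees when |30H - 5.5t| = 90 or |30H - 5.5t| = 270.
With H = 11, solve 30 x 11 - 5.5t = +/- target for each target:
  t = (30 x 11 - 90) / 5.5 = 43.64
  t = (30 x 11 + 90) / 5.5 = 76.36 (outside (0, 60))
  t = (30 x 11 - 270) / 5.5 = 10.91
  t = (30 x 11 + 270) / 5.5 = 109.09 (outside (0, 60))
Valid solutions in (0, 60): {10.91, 43.64} minutes.
First occurrence: t = 10.91 minutes.
The hands are at right angles at 10.91 minutes past 11:00.

Final answer: 10.91 minutes past 11:00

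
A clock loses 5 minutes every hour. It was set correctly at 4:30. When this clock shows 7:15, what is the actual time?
For every 60 true minutes, the faulty clock advances 55 minutes, so 1 faulty-clock minute corresponds to 60/55 true minutes.
From 4:30 to 7:15 on the faulty dial is 165 minutes.
True elapsed: 165 x 60/55 = 180 minutes = 3 hours.
True time: 4:30 + 3 hours = 7:30.

Final answer: 7:30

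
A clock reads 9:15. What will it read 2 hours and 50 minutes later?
Starting time: 9:15
Adding 50 minutes to 15 minutes: 15 + 50 = 65 minutes = 1 hour and 5 minutes
Adding 2 hours: 9 + 2 + 1 (carry) = 12
Final time: 12:05

Final answer: 12:05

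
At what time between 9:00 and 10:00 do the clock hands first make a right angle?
At t minutes past 9:00, the hour hand is at 30 x 9 + 0.5t degrees and the minute hand is at 6t degrees.
The smaller angle between them is 90 degrees when |30H - 5.5t| = 90 or |30H - 5.5t| = 270.
With H = 9, solve 30 x 9 - 5.5t = +/- target for each target:
  t = (30 x 9 - 90) / 5.5 = 32.73
  t = (30 x 9 + 90) / 5.5 = 65.45 (outside (0, 60))
  t = (30 x 9 - 270) / 5.5 = 0 (outside (0, 60))
  t = (30 x 9 + 270) / 5.5 = 98.18 (outside (0, 60))
Valid solutions in (0, 60): {32.73} minutes.
First occurrence: t = 32.73 minutes.
The hands are at right angles at 32.73 minutes past 9:00.

Final answer: 32.73 minutes past 9:00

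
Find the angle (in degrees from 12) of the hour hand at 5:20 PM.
The hour hand moves 30 degrees per hour and 0.5 degrees per minute.
At 5:20: (5) x 30 + 20 x 0.5 = 150 + 10 = 160 degrees

Final answer: 160 degrees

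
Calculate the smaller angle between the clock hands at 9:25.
Hour hand position: 9 x 30 + 25 x 0.5 = 282.5 degrees
Minute hand position: 25 x 6 = 150 degrees
Difference: |282.5 - 150| = 132.5 degrees
The angle between the hands is 132.5 degrees

Final answer: 132.5 degrees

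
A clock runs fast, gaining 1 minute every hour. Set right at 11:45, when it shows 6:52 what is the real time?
For every 60 true minutes, the faulty clock advances 61 minutes, so 1 faulty-clock minute corresponds to 60/61 true minutes.
From 11:45 to 6:52 on the faulty dial is 427 minutes.
True elapsed: 427 x 60/61 = 420 minutes = 7 hours.
True time: 11:45 + 7 hours = 6:45.

Final answer: 6:45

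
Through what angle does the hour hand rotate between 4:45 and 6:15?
The hour hand moves 0.5 degrees per minute.
Time elapsed: 6:15 - 4:45 = 90 minutes
Angular displacement: 90 x 0.5 = 45 degrees

Final answer: 45 degrees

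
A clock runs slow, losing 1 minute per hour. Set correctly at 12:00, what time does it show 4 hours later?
For every 60 true minutes, the faulty clock advances 60 - 1 = 59 minutes.
True elapsed: 4 hours = 240 minutes.
Faulty clock advances: 240 x 59/60 = 236 minutes (drift: 4 minutes behind).
Shown time: 12:00 + 236 minutes = 3:56.

Final answer: 3:56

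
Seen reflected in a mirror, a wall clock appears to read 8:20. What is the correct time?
Reflection across the vertical (12-6) axis maps a hand at angle A degrees to (360 - A) degrees, which sends a reading of T minutes past 12:00 to (720 - T) minutes past 12:00.
Mirror reads 8:20 = 500 minutes past 12:00.
Actual time: (720 - 500) mod 720 = 220 minutes = 3:40.

Final answer: 3:40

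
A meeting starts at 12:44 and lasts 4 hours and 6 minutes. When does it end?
Starting time: 12:44
Adding 6 minutes to 44 minutes: 44 + 6 = 50 minutes
Adding 4 hours: 12 + 4 = 16 - 12 = 4
Final time: 4:50

Final answer: 4:50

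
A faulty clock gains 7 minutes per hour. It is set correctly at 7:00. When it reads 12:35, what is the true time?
For every 60 true minutes, the faulty clock advances 67 minutes, so 1 faulty-clock minute corresponds to 60/67 true minutes.
From 7:00 to 12:35 on the faulty dial is 335 minutes.
True elapsed: 335 x 60/67 = 300 minutes = 5 hours.
True time: 7:00 + 5 hours = 12:00.

Final answer: 12:00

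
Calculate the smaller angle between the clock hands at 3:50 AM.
Hour hand position: 3 x 30 + 50 x 0.5 = 115 degrees
Minute hand position: 50 x 6 = 300 degrees
Difference: |115 - 300| = 185 degrees
Since 185 > 180, the smaller angle is 360 - 185 = 175 degrees

Final answer: 175 degrees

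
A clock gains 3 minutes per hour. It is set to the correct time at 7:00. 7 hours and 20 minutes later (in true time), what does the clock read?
For every 60 true minutes, the faulty clock advances 60 + 3 = 63 minutes.
True elapsed: 7 hours and 20 minutes = 440 minutes.
Faulty clock advances: 440 x 63/60 = 462 minutes (drift: 22 minutes ahead).
Shown time: 7:00 + 462 minutes = 2:42.

Final answer: 2:42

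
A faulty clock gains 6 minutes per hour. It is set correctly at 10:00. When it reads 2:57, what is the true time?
For every 60 true minutes, the faulty clock advances 66 minutes, so 1 faulty-clock minute corresponds to 60/66 true minutes.
From 10:00 to 2:57 on the faulty dial is 297 minutes.
True elapsed: 297 x 60/66 = 270 minutes = 4 hours and 30 minutes.
True time: 10:00 + 4 hours and 30 minutes = 2:30.

Final answer: 2:30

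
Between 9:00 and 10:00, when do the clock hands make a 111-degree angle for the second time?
At t minutes past 9:00, the hour hand is at 30 x 9 + 0.5t degrees and the minute hand is at 6t degrees.
The smaller angle between them is 111 degrees when |30H - 5.5t| = 111 or |30H - 5.5t| = 249.
With H = 9, solve 30 x 9 - 5.5t = +/- target for each target:
  t = (30 x 9 - 111) / 5.5 = 28.91
  t = (30 x 9 + 111) / 5.5 = 69.27 (outside (0, 60))
  t = (30 x 9 - 249) / 5.5 = 3.82
  t = (30 x 9 + 249) / 5.5 = 94.36 (outside (0, 60))
Valid solutions in (0, 60): {3.82, 28.91} minutes.
The second occurrence is t = 28.91 minutes.
The hands form a 111-degree angle at 28.91 minutes past 9:00.

Final answer: 28.91 minutes past 9:00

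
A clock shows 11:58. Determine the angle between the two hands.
Hour hand position: 11 x 30 + 58 x 0.5 = 359 degrees
Minute hand position: 58 x 6 = 348 degrees
Difference: |359 - 348| = 11 degrees
The angle between the hands is 11 degrees

Final answer: 11 degrees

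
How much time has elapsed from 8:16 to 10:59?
From 8:16 to 10:59:
(10 x 60 + 59) - (8 x 60 + 16) = 659 - 496 = 163 minutes
= 2 hours and 43 minutes

Final answer: 2 hours and 43 minutes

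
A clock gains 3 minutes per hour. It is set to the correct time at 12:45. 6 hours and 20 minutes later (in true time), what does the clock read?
For every 60 true minutes, the faulty clock advances 60 + 3 = 63 minutes.
True elapsed: 6 hours and 20 minutes = 380 minutes.
Faulty clock advances: 380 x 63/60 = 399 minutes (drift: 19 minutes ahead).
Shown time: 12:45 + 399 minutes = 7:24.

Final answer: 7:24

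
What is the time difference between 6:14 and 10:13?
From 6:14 to 10:13:
(10 x 60 + 13) - (6 x 60 + 14) = 613 - 374 = 239 minutes
= 3 hours and 59 minutes

Final answer: 3 hours and 59 minutes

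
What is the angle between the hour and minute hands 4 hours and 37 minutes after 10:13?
First find the time 4 hours and 37 minutes after 10:13.
Total minutes: 10 x 60 + 13 + 4 x 60 + 37 = 890.
890 mod 720 = 170 minutes = 2:50.
Now compute the angle at 2:50:
Hour hand: 2 x 30 + 50 x 0.5 = 85 degrees
Minute hand: 50 x 6 = 300 degrees
Difference: |85 - 300| = 215 degrees
Smaller angle: 360 - 215 = 145 degrees

Final answer: 145 degrees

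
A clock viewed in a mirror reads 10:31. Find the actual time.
Reflection across the vertical (12-6) axis maps a hand at angle A degrees to (360 - A) degrees, which sends a reading of T minutes past 12:00 to (720 - T) minutes past 12:00.
Mirror reads 10:31 = 631 minutes past 12:00.
Actual time: (720 - 631) mod 720 = 89 minutes = 1:29.

Final answer: 1:29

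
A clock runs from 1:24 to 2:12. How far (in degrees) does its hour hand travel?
The hour hand moves 0.5 degrees per minute.
Time elapsed: 2:12 - 1:24 = 48 minutes
Angular displacement: 48 x 0.5 = 24 degrees

Final answer: 24 degrees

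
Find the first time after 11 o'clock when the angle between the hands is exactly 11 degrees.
At t minutes past 11:00, the hour hand is at 30 x 11 + 0.5t degrees and the minute hand is at 6t degrees.
The smaller angle between them is 11 degrees when |30H - 5.5t| = 11 or |30H - 5.5t| = 349.
With H = 11, solve 30 x 11 - 5.5t = +/- target for each target:
  t = (30 x 11 - 11) / 5.5 = 58
  t = (30 x 11 + 11) / 5.5 = 62 (outside (0, 60))
  t = (30 x 11 - 349) / 5.5 = -3.45 (outside (0, 60))
  t = (30 x 11 + 349) / 5.5 = 123.45 (outside (0, 60))
Valid solutions in (0, 60): {58} minutes.
The first occurrence is t = 58 minutes.
The hands form a 11-degree angle at 58 minutes past 11:00.

Final answer: 58 minutes past 11:00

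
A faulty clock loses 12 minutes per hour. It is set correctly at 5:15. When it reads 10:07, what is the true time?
For every 60 true minutes, the faulty clock advances 48 minutes, so 1 faulty-clock minute corresponds to 60/48 true minutes.
From 5:15 to 10:07 on the faulty dial is 292 minutes.
True elapsed: 292 x 60/48 = 365 minutes = 6 hours and 5 minutes.
True time: 5:15 + 6 hours and 5 minutes = 11:20.

Final answer: 11:20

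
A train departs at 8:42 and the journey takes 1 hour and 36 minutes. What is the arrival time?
Starting time: 8:42
Adding 36 minutes to 42 minutes: 42 + 36 = 78 minutes = 1 hour and 18 minutes
Adding 1 hour: 8 + 1 + 1 (carry) = 10
Final time: 10:18

Final answer: 10:18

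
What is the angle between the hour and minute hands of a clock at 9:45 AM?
Hour hand position: 9 x 30 + 45 x 0.5 = 292.5 degrees
Minute hand position: 45 x 6 = 270 degrees
Difference: |292.5 - 270| = 22.5 degrees
The angle between the hands is 22.5 degrees

Final answer: 22.5 degrees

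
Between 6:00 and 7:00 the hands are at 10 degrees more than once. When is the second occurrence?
At t minutes past 6:00, the hour hand is at 30 x 6 + 0.5t degrees and the minute hand is at 6t degrees.
The smaller angle between them is 10 degrees when |30H - 5.5t| = 10 or |30H - 5.5t| = 350.
With H = 6, solve 30 x 6 - 5.5t = +/- target for each target:
  t = (30 x 6 - 10) / 5.5 = 30.91
  t = (30 x 6 + 10) / 5.5 = 34.55
  t = (30 x 6 - 350) / 5.5 = -30.91 (outside (0, 60))
  t = (30 x 6 + 350) / 5.5 = 96.36 (outside (0, 60))
Valid solutions in (0, 60): {30.91, 34.55} minutes.
The second occurrence is t = 34.55 minutes.
The hands form a 10-degree angle at 34.55 minutes past 6:00.

Final answer: 34.55 minutes past 6:00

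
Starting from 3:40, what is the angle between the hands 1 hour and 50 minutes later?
First find the time 1 hour and 50 minutes after 3:40.
Total minutes: 3 x 60 + 40 + 1 x 60 + 50 = 330.
330 mod 720 = 330 minutes = 5:30.
Now compute the angle at 5:30:
Hour hand: 5 x 30 + 30 x 0.5 = 165 degrees
Minute hand: 30 x 6 = 180 degrees
Difference: |165 - 180| = 15 degrees
The angle is 15 degrees

Final answer: 15 degrees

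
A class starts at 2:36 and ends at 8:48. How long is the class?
From 2:36 to 8:48:
(8 x 60 + 48) - (2 x 60 + 36) = 528 - 156 = 372 minutes
= 6 hours and 12 minutes

Final answer: 6 hours and 12 minutes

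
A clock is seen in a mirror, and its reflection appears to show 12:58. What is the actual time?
Reflection across the vertical (12-6) axis maps a hand at angle A degrees to (360 - A) degrees, which sends a reading of T minutes past 12:00 to (720 - T) minutes past 12:00.
Mirror reads 12:58 = 58 minutes past 12:00.
Actual time: (720 - 58) mod 720 = 662 minutes = 11:02.

Final answer: 11:02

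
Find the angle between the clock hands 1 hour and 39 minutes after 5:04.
First find the time 1 hour and 39 minutes after 5:04.
Total minutes: 5 x 60 + 4 + 1 x 60 + 39 = 403.
403 mod 720 = 403 minutes = 6:43.
Now compute the angle at 6:43:
Hour hand: 6 x 30 + 43 x 0.5 = 201.5 degrees
Minute hand: 43 x 6 = 258 degrees
Difference: |201.5 - 258| = 56.5 degrees
The angle is 56.5 degrees

Final answer: 56.5 degrees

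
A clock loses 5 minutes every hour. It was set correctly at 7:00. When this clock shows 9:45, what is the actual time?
For every 60 true minutes, the faulty clock advances 55 minutes, so 1 faulty-clock minute corresponds to 60/55 true minutes.
From 7:00 to 9:45 on the faulty dial is 165 minutes.
True elapsed: 165 x 60/55 = 180 minutes = 3 hours.
True time: 7:00 + 3 hours = 10:00.

Final answer: 10:00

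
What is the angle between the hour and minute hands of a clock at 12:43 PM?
Hour hand position: 0 x 30 + 43 x 0.5 = 21.5 degrees
Minute hand position: 43 x 6 = 258 degrees
Difference: |21.5 - 258| = 236.5 degrees
Since 236.5 > 180, the smaller angle is 360 - 236.5 = 123.5 degrees

Final answer: 123.5 degrees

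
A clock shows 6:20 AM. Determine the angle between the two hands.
Hour hand position: 6 x 30 + 20 x 0.5 = 190 degrees
Minute hand position: 20 x 6 = 120 degrees
Difference: |190 - 120| = 70 degrees
The angle between the hands is 70 degrees

Final answer: 70 degrees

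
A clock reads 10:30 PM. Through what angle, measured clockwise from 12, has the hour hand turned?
The hour hand moves 30 degrees per hour and 0.5 degrees per minute.
At 10:30: (10) x 30 + 30 x 0.5 = 300 + 15 = 315 degrees

Final answer: 315 degrees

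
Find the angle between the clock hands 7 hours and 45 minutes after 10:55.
First find the time 7 hours and 45 minutes after 10:55.
Total minutes: 10 x 60 + 55 + 7 x 60 + 45 = 1120.
1120 mod 720 = 400 minutes = 6:40.
Now compute the angle at 6:40:
Hour hand: 6 x 30 + 40 x 0.5 = 200 degrees
Minute hand: 40 x 6 = 240 degrees
Difference: |200 - 240| = 40 degrees
The angle is 40 degrees

Final answer: 40 degrees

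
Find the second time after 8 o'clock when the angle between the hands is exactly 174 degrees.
At t minutes past 8:00, the hour hand is at 30 x 8 + 0.5t degrees and the minute hand is at 6t degrees.
The smaller angle between them is 174 degrees when |30H - 5.5t| = 174 or |30H - 5.5t| = 186.
With H = 8, solve 30 x 8 - 5.5t = +/- target for each target:
  t = (30 x 8 - 174) / 5.5 = 12
  t = (30 x 8 + 174) / 5.5 = 75.27 (outside (0, 60))
  t = (30 x 8 - 186) / 5.5 = 9.82
  t = (30 x 8 + 186) / 5.5 = 77.45 (outside (0, 60))
Valid solutions in (0, 60): {9.82, 12} minutes.
The second occurrence is t = 12 minutes.
The hands form a 174-degree angle at 12 minutes past 8:00.

Final answer: 12 minutes past 8:00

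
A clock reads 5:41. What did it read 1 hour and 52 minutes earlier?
Starting time: 5:41 = 341 total minutes past 12:00
Subtracting: 1 hour and 52 minutes = 112 minutes
341 - 112 = 229 minutes
= 3 hours and 49 minutes past 12:00 = 3:49

Final answer: 3:49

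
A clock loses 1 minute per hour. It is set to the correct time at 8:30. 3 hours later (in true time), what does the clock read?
For every 60 true minutes, the faulty clock advances 60 - 1 = 59 minutes.
True elapsed: 3 hours = 180 minutes.
Faulty clock advances: 180 x 59/60 = 177 minutes (drift: 3 minutes behind).
Shown time: 8:30 + 177 minutes = 11:27.

Final answer: 11:27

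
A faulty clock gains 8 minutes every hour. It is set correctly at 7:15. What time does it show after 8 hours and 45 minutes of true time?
For every 60 true minutes, the faulty clock advances 60 + 8 = 68 minutes.
True elapsed: 8 hours and 45 minutes = 525 minutes.
Faulty clock advances: 525 x 68/60 = 595 minutes (drift: 70 minutes ahead).
Shown time: 7:15 + 595 minutes = 5:10.

Final answer: 5:10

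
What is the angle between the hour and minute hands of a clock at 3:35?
Hour hand position: 3 x 30 + 35 x 0.5 = 107.5 degrees
Minute hand position: 35 x 6 = 210 degrees
Difference: |107.5 - 210| = 102.5 degrees
The angle between the hands is 102.5 degrees

Final answer: 102.5 degrees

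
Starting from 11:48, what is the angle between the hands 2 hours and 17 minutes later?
First find the time 2 hours and 17 minutes after 11:48.
Total minutes: 11 x 60 + 48 + 2 x 60 + 17 = 845.
845 mod 720 = 125 minutes = 2:05.
Now compute the angle at 2:05:
Hour hand: 2 x 30 + 5 x 0.5 = 62.5 degrees
Minute hand: 5 x 6 = 30 degrees
Difference: |62.5 - 30| = 32.5 degrees
The angle is 32.5 degrees

Final answer: 32.5 degrees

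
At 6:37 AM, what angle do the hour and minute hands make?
Hour hand position: 6 x 30 + 37 x 0.5 = 198.5 degrees
Minute hand position: 37 x 6 = 222 degrees
Difference: |198.5 - 222| = 23.5 degrees
The angle between the hands is 23.5 degrees

Final answer: 23.5 degrees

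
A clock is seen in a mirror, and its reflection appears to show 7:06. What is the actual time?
Reflection across the vertical (12-6) axis maps a hand at angle A degrees to (360 - A) degrees, which sends a reading of T minutes past 12:00 to (720 - T) minutes past 12:00.
Mirror reads 7:06 = 426 minutes past 12:00.
Actual time: (720 - 426) mod 720 = 294 minutes = 4:54.

Final answer: 4:54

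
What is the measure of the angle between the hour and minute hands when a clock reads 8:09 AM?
Hour hand position: 8 x 30 + 9 x 0.5 = 244.5 degrees
Minute hand position: 9 x 6 = 54 degrees
Difference: |244.5 - 54| = 190.5 degrees
Since 190.5 > 180, the smaller angle is 360 - 190.5 = 169.5 degrees

Final answer: 169.5 degrees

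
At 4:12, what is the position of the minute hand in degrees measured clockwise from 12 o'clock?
The minute hand moves 6 degrees per minute.
At 4:12: 12 x 6 = 72 degrees

Final answer: 72 degrees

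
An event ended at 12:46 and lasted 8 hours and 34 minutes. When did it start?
Starting time: 12:46 = 46 total minutes past 12:00
Subtracting: 8 hours and 34 minutes = 514 minutes
46 - 514 = -468 (negative, add 12 hours = 720) = 252 minutes
= 4 hours and 12 minutes past 12:00 = 4:12

Final answer: 4:12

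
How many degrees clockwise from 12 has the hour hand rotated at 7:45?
The hour hand moves 30 degrees per hour and 0.5 degrees per minute.
At 7:45: (7) x 30 + 45 x 0.5 = 210 + 22.5 = 232.5 degrees

Final answer: 232.5 degrees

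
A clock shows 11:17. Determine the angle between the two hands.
Hour hand position: 11 x 30 + 17 x 0.5 = 338.5 degrees
Minute hand position: 17 x 6 = 102 degrees
Difference: |338.5 - 102| = 236.5 degrees
Since 236.5 > 180, the smaller angle is 360 - 236.5 = 123.5 degrees

Final answer: 123.5 degrees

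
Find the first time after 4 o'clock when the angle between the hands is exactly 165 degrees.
At t minutes past 4:00, the hour hand is at 30 x 4 + 0.5t degrees and the minute hand is at 6t degrees.
The smaller angle between them is 165 degrees when |30H - 5.5t| = 165 or |30H - 5.5t| = 195.
With H = 4, solve 30 x 4 - 5.5t = +/- target for each target:
  t = (30 x 4 - 165) / 5.5 = -8.18 (outside (0, 60))
  t = (30 x 4 + 165) / 5.5 = 51.82
  t = (30 x 4 - 195) / 5.5 = -13.64 (outside (0, 60))
  t = (30 x 4 + 195) / 5.5 = 57.27
Valid solutions in (0, 60): {51.82, 57.27} minutes.
The first occurrence is t = 51.82 minutes.
The hands form a 165-degree angle at 51.82 minutes past 4:00.

Final answer: 51.82 minutes past 4:00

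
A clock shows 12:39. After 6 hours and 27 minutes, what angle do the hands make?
First find the time 6 hours and 27 minutes after 12:39.
Total minutes: 12 x 60 + 39 + 6 x 60 + 27 = 1146.
1146 mod 720 = 426 minutes = 7:06.
Now compute the angle at 7:06:
Hour hand: 7 x 30 + 6 x 0.5 = 213 degrees
Minute hand: 6 x 6 = 36 degrees
Difference: |213 - 36| = 177 degrees
The angle is 177 degrees

Final answer: 177 degrees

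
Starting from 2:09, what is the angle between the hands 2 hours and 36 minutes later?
First find the time 2 hours and 36 minutes after 2:09.
Total minutes: 2 x 60 + 9 + 2 x 60 + 36 = 285.
285 mod 720 = 285 minutes = 4:45.
Now compute the angle at 4:45:
Hour hand: 4 x 30 + 45 x 0.5 = 142.5 degrees
Minute hand: 45 x 6 = 270 degrees
Difference: |142.5 - 270| = 127.5 degrees
The angle is 127.5 degrees

Final answer: 127.5 degrees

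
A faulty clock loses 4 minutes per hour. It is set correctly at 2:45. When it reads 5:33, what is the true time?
For every 60 true minutes, the faulty clock advances 56 minutes, so 1 faulty-clock minute corresponds to 60/56 true minutes.
From 2:45 to 5:33 on the faulty dial is 168 minutes.
True elapsed: 168 x 60/56 = 180 minutes = 3 hours.
True time: 2:45 + 3 hours = 5:45.

Final answer: 5:45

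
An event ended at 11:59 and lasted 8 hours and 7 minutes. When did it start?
Starting time: 11:59 = 719 total minutes past 12:00
Subtracting: 8 hours and 7 minutes = 487 minutes
719 - 487 = 232 minutes
= 3 hours and 52 minutes past 12:00 = 3:52

Final answer: 3:52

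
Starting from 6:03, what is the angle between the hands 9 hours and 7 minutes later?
First find the time 9 hours and 7 minutes after 6:03.
Total minutes: 6 x 60 + 3 + 9 x 60 + 7 = 910.
910 mod 720 = 190 minutes = 3:10.
Now compute the angle at 3:10:
Hour hand: 3 x 30 + 10 x 0.5 = 95 degrees
Minute hand: 10 x 6 = 60 degrees
Difference: |95 - 60| = 35 degrees
The angle is 35 degrees

Final answer: 35 degrees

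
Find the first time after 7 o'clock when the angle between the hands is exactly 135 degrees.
At t minutes past 7:00, the hour hand is at 30 x 7 + 0.5t degrees and the minute hand is at 6t degrees.
The smaller angle between them is 135 degrees when |30H - 5.5t| = 135 or |30H - 5.5t| = 225.
With H = 7, solve 30 x 7 - 5.5t = +/- target for each target:
  t = (30 x 7 - 135) / 5.5 = 13.64
  t = (30 x 7 + 135) / 5.5 = 62.73 (outside (0, 60))
  t = (30 x 7 - 225) / 5.5 = -2.73 (outside (0, 60))
  t = (30 x 7 + 225) / 5.5 = 79.09 (outside (0, 60))
Valid solutions in (0, 60): {13.64} minutes.
The first occurrence is t = 13.64 minutes.
The hands form a 135-degree angle at 13.64 minutes past 7:00.

Final answer: 13.64 minutes past 7:00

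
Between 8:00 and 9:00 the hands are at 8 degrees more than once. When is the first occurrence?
At t minutes past 8:00, the hour hand is at 30 x 8 + 0.5t degrees and the minute hand is at 6t degrees.
The smaller angle between them is 8 degrees when |30H - 5.5t| = 8 or |30H - 5.5t| = 352.
With H = 8, solve 30 x 8 - 5.5t = +/- target for each target:
  t = (30 x 8 - 8) / 5.5 = 42.18
  t = (30 x 8 + 8) / 5.5 = 45.09
  t = (30 x 8 - 352) / 5.5 = -20.36 (outside (0, 60))
  t = (30 x 8 + 352) / 5.5 = 107.64 (outside (0, 60))
Valid solutions in (0, 60): {42.18, 45.09} minutes.
The first occurrence is t = 42.18 minutes.
The hands form a 8-degree angle at 42.18 minutes past 8:00.

Final answer: 42.18 minutes past 8:00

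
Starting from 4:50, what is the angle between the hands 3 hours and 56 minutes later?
First find the time 3 hours and 56 minutes after 4:50.
Total minutes: 4 x 60 + 50 + 3 x 60 + 56 = 526.
526 mod 720 = 526 minutes = 8:46.
Now compute the angle at 8:46:
Hour hand: 8 x 30 + 46 x 0.5 = 263 degrees
Minute hand: 46 x 6 = 276 degrees
Difference: |263 - 276| = 13 degrees
The angle is 13 degrees

Final answer: 13 degrees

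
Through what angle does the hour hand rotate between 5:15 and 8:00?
The hour hand moves 0.5 degrees per minute.
Time elapsed: 8:00 - 5:15 = 165 minutes
Angular displacement: 165 x 0.5 = 82.5 degrees

Final answer: 82.5 degrees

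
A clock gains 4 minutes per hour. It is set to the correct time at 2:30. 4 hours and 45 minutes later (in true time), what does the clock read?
For every 60 true minutes, the faulty clock advances 60 + 4 = 64 minutes.
True elapsed: 4 hours and 45 minutes = 285 minutes.
Faulty clock advances: 285 x 64/60 = 304 minutes (drift: 19 minutes ahead).
Shown time: 2:30 + 304 minutes = 7:34.

Final answer: 7:34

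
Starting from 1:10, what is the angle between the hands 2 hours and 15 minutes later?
First find the time 2 hours and 15 minutes after 1:10.
Total minutes: 1 x 60 + 10 + 2 x 60 + 15 = 205.
205 mod 720 = 205 minutes = 3:25.
Now compute the angle at 3:25:
Hour hand: 3 x 30 + 25 x 0.5 = 102.5 degrees
Minute hand: 25 x 6 = 150 degrees
Difference: |102.5 - 150| = 47.5 degrees
The angle is 47.5 degrees

Final answer: 47.5 degrees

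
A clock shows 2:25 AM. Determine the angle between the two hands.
Hour hand position: 2 x 30 + 25 x 0.5 = 72.5 degrees
Minute hand position: 25 x 6 = 150 degrees
Difference: |72.5 - 150| = 77.5 degrees
The angle between the hands is 77.5 degrees

Final answer: 77.5 degrees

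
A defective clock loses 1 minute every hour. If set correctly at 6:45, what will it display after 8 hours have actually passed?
For every 60 true minutes, the faulty clock advances 60 - 1 = 59 minutes.
True elapsed: 8 hours = 480 minutes.
Faulty clock advances: 480 x 59/60 = 472 minutes (drift: 8 minutes behind).
Shown time: 6:45 + 472 minutes = 2:37.

Final answer: 2:37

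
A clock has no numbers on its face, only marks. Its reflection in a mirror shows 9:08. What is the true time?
Reflection across the vertical (12-6) axis maps a hand at angle A degrees to (360 - A) degrees, which sends a reading of T minutes past 12:00 to (720 - T) minutes past 12:00.
Mirror reads 9:08 = 548 minutes past 12:00.
Actual time: (720 - 548) mod 720 = 172 minutes = 2:52.

Final answer: 2:52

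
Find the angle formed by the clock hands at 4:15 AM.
Hour hand position: 4 x 30 + 15 x 0.5 = 127.5 degrees
Minute hand position: 15 x 6 = 90 degrees
Difference: |127.5 - 90| = 37.5 degrees
The angle between the hands is 37.5 degrees

Final answer: 37.5 degrees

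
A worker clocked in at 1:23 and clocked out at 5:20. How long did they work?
From 1:23 to 5:20:
(5 x 60 + 20) - (1 x 60 + 23) = 320 - 83 = 237 minutes
= 3 hours and 57 minutes

Final answer: 3 hours and 57 minutes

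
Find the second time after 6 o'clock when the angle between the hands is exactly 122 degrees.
At t minutes past 6:00, the hour hand is at 30 x 6 + 0.5t degrees and the minute hand is at 6t degrees.
The smaller angle between them is 122 degrees when |30H - 5.5t| = 122 or |30H - 5.5t| = 238.
With H = 6, solve 30 x 6 - 5.5t = +/- target for each target:
  t = (30 x 6 - 122) / 5.5 = 10.55
  t = (30 x 6 + 122) / 5.5 = 54.91
  t = (30 x 6 - 238) / 5.5 = -10.55 (outside (0, 60))
  t = (30 x 6 + 238) / 5.5 = 76 (outside (0, 60))
Valid solutions in (0, 60): {10.55, 54.91} minutes.
The second occurrence is t = 54.91 minutes.
The hands form a 122-degree angle at 54.91 minutes past 6:00.

Final answer: 54.91 minutes past 6:00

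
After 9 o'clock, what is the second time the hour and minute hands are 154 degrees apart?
At t minutes past 9:00, the hour hand is at 30 x 9 + 0.5t degrees and the minute hand is at 6t degrees.
The smaller angle between them is 154 degrees when |30H - 5.5t| = 154 or |30H - 5.5t| = 206.
With H = 9, solve 30 x 9 - 5.5t = +/- target for each target:
  t = (30 x 9 - 154) / 5.5 = 21.09
  t = (30 x 9 + 154) / 5.5 = 77.09 (outside (0, 60))
  t = (30 x 9 - 206) / 5.5 = 11.64
  t = (30 x 9 + 206) / 5.5 = 86.55 (outside (0, 60))
Valid solutions in (0, 60): {11.64, 21.09} minutes.
The second occurrence is t = 21.09 minutes.
The hands form a 154-degree angle at 21.09 minutes past 9:00.

Final answer: 21.09 minutes past 9:00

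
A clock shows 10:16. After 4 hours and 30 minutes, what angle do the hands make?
First find the time 4 hours and 30 minutes after 10:16.
Total minutes: 10 x 60 + 16 + 4 x 60 + 30 = 886.
886 mod 720 = 166 minutes = 2:46.
Now compute the angle at 2:46:
Hour hand: 2 x 30 + 46 x 0.5 = 83 degrees
Minute hand: 46 x 6 = 276 degrees
Difference: |83 - 276| = 193 degrees
Smaller angle: 360 - 193 = 167 degrees

Final answer: 167 degrees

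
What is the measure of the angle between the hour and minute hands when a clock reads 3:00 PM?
Hour hand position: 3 x 30 + 0 x 0.5 = 90 degrees
Minute hand position: 0 x 6 = 0 degrees
Difference: |90 - 0| = 90 degrees
The angle between the hands is 90 degrees

Final answer: 90 degrees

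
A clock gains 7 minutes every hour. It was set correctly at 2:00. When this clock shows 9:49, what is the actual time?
For every 60 true minutes, the faulty clock advances 67 minutes, so 1 faulty-clock minute corresponds to 60/67 true minutes.
From 2:00 to 9:49 on the faulty dial is 469 minutes.
True elapsed: 469 x 60/67 = 420 minutes = 7 hours.
True time: 2:00 + 7 hours = 9:00.

Final answer: 9:00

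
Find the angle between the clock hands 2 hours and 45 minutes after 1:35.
First find the time 2 hours and 45 minutes after 1:35.
Total minutes: 1 x 60 + 35 + 2 x 60 + 45 = 260.
260 mod 720 = 260 minutes = 4:20.
Now compute the angle at 4:20:
Hour hand: 4 x 30 + 20 x 0.5 = 130 degrees
Minute hand: 20 x 6 = 120 degrees
Difference: |130 - 120| = 10 degrees
The angle is 10 degrees

Final answer: 10 degrees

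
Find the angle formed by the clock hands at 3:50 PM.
Hour hand position: 3 x 30 + 50 x 0.5 = 115 degrees
Minute hand position: 50 x 6 = 300 degrees
Difference: |115 - 300| = 185 degrees
Since 185 > 180, the smaller angle is 360 - 185 = 175 degrees

Final answer: 175 degrees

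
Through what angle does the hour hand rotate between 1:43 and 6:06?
The hour hand moves 0.5 degrees per minute.
Time elapsed: 6:06 - 1:43 = 263 minutes
Angular displacement: 263 x 0.5 = 131.5 degrees

Final answer: 131.5 degrees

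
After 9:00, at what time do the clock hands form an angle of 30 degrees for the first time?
At t minutes past 9:00, the hour hand is at 30 x 9 + 0.5t degrees and the minute hand is at 6t degrees.
The smaller angle between them is 30 degrees when |30H - 5.5t| = 30 or |30H - 5.5t| = 330.
With H = 9, solve 30 x 9 - 5.5t = +/- target for each target:
  t = (30 x 9 - 30) / 5.5 = 43.64
  t = (30 x 9 + 30) / 5.5 = 54.55
  t = (30 x 9 - 330) / 5.5 = -10.91 (outside (0, 60))
  t = (30 x 9 + 330) / 5.5 = 109.09 (outside (0, 60))
Valid solutions in (0, 60): {43.64, 54.55} minutes.
The first occurrence is t = 43.64 minutes.
The hands form a 30-degree angle at 43.64 minutes past 9:00.

Final answer: 43.64 minutes past 9:00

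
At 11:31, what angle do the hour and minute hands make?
Hour hand position: 11 x 30 + 31 x 0.5 = 345.5 degrees
Minute hand position: 31 x 6 = 186 degrees
Difference: |345.5 - 186| = 159.5 degrees
The angle between the hands is 159.5 degrees

Final answer: 159.5 degrees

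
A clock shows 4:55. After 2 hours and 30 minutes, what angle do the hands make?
First find the time 2 hours and 30 minutes after 4:55.
Total minutes: 4 x 60 + 55 + 2 x 60 + 30 = 445.
445 mod 720 = 445 minutes = 7:25.
Now compute the angle at 7:25:
Hour hand: 7 x 30 + 25 x 0.5 = 222.5 degrees
Minute hand: 25 x 6 = 150 degrees
Difference: |222.5 - 150| = 72.5 degrees
The angle is 72.5 degrees

Final answer: 72.5 degrees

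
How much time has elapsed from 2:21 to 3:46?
From 2:21 to 3:46:
(3 x 60 + 46) - (2 x 60 + 21) = 226 - 141 = 85 minutes
= 1 hour and 25 minutes

Final answer: 1 hour and 25 minutes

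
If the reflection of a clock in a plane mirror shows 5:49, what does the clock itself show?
Reflection across the vertical (12-6) axis maps a hand at angle A degrees to (360 - A) degrees, which sends a reading of T minutes past 12:00 to (720 - T) minutes past 12:00.
Mirror reads 5:49 = 349 minutes past 12:00.
Actual time: (720 - 349) mod 720 = 371 minutes = 6:11.

Final answer: 6:11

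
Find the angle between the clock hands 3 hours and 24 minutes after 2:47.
First find the time 3 hours and 24 minutes after 2:47.
Total minutes: 2 x 60 + 47 + 3 x 60 + 24 = 371.
371 mod 720 = 371 minutes = 6:11.
Now compute the angle at 6:11:
Hour hand: 6 x 30 + 11 x 0.5 = 185.5 degrees
Minute hand: 11 x 6 = 66 degrees
Difference: |185.5 - 66| = 119.5 degrees
The angle is 119.5 degrees

Final answer: 119.5 degrees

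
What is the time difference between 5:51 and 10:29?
From 5:51 to 10:29:
(10 x 60 + 29) - (5 x 60 + 51) = 629 - 351 = 278 minutes
= 4 hours and 38 minutes

Final answer: 4 hours and 38 minutes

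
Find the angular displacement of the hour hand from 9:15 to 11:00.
The hour hand moves 0.5 degrees per minute.
Time elapsed: 11:00 - 9:15 = 105 minutes
Angular displacement: 105 x 0.5 = 52.5 degrees

Final answer: 52.5 degrees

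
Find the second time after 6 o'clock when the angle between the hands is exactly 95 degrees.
At t minutes past 6:00, the hour hand is at 30 x 6 + 0.5t degrees and the minute hand is at 6t degrees.
The smaller angle between them is 95 degrees when |30H - 5.5t| = 95 or |30H - 5.5t| = 265.
With H = 6, solve 30 x 6 - 5.5t = +/- target for each target:
  t = (30 x 6 - 95) / 5.5 = 15.45
  t = (30 x 6 + 95) / 5.5 = 50
  t = (30 x 6 - 265) / 5.5 = -15.45 (outside (0, 60))
  t = (30 x 6 + 265) / 5.5 = 80.91 (outside (0, 60))
Valid solutions in (0, 60): {15.45, 50} minutes.
The second occurrence is t = 50 minutes.
The hands form a 95-degree angle at 50 minutes past 6:00.

Final answer: 50 minutes past 6:00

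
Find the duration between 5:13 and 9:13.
From 5:13 to 9:13:
(9 x 60 + 13) - (5 x 60 + 13) = 553 - 313 = 240 minutes
= 4 hours

Final answer: 4 hours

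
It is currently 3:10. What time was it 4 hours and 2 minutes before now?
Starting time: 3:10 = 190 total minutes past 12:00
Subtracting: 4 hours and 2 minutes = 242 minutes
190 - 242 = -52 (negative, add 12 hours = 720) = 668 minutes
= 11 hours and 8 minutes past 12:00 = 11:08

Final answer: 11:08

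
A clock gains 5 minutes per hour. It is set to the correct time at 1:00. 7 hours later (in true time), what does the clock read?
For every 60 true minutes, the faulty clock advances 60 + 5 = 65 minutes.
True elapsed: 7 hours = 420 minutes.
Faulty clock advances: 420 x 65/60 = 455 minutes (drift: 35 minutes ahead).
Shown time: 1:00 + 455 minutes = 8:35.

Final answer: 8:35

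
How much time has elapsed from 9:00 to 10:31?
From 9:00 to 10:31:
(10 x 60 + 31) - (9 x 60 + 0) = 631 - 540 = 91 minutes
= 1 hour and 31 minutes

Final answer: 1 hour and 31 minutes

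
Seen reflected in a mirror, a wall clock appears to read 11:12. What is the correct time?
Reflection across the vertical (12-6) axis maps a hand at angle A degrees to (360 - A) degrees, which sends a reading of T minutes past 12:00 to (720 - T) minutes past 12:00.
Mirror reads 11:12 = 672 minutes past 12:00.
Actual time: (720 - 672) mod 720 = 48 minutes = 12:48.

Final answer: 12:48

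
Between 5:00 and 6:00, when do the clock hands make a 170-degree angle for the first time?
At t minutes past 5:00, the hour hand is at 30 x 5 + 0.5t degrees and the minute hand is at 6t degrees.
The smaller angle between them is 170 degrees when |30H - 5.5t| = 170 or |30H - 5.5t| = 190.
With H = 5, solve 30 x 5 - 5.5t = +/- target for each target:
  t = (30 x 5 - 170) / 5.5 = -3.64 (outside (0, 60))
  t = (30 x 5 + 170) / 5.5 = 58.18
  t = (30 x 5 - 190) / 5.5 = -7.27 (outside (0, 60))
  t = (30 x 5 + 190) / 5.5 = 61.82 (outside (0, 60))
Valid solutions in (0, 60): {58.18} minutes.
The first occurrence is t = 58.18 minutes.
The hands form a 170-degree angle at 58.18 minutes past 5:00.

Final answer: 58.18 minutes past 5:00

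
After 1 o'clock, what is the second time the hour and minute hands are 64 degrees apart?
At t minutes past 1:00, the hour hand is at 30 x 1 + 0.5t degrees and the minute hand is at 6t degrees.
The smaller angle between them is 64 degrees when |30H - 5.5t| = 64 or |30H - 5.5t| = 296.
With H = 1, solve 30 x 1 - 5.5t = +/- target for each target:
  t = (30 x 1 - 64) / 5.5 = -6.18 (outside (0, 60))
  t = (30 x 1 + 64) / 5.5 = 17.09
  t = (30 x 1 - 296) / 5.5 = -48.36 (outside (0, 60))
  t = (30 x 1 + 296) / 5.5 = 59.27
Valid solutions in (0, 60): {17.09, 59.27} minutes.
The second occurrence is t = 59.27 minutes.
The hands form a 64-degree angle at 59.27 minutes past 1:00.

Final answer: 59.27 minutes past 1:00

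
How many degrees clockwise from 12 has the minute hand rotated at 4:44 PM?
The minute hand moves 6 degrees per minute.
At 4:44: 44 x 6 = 264 degrees

Final answer: 264 degrees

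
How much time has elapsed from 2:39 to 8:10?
From 2:39 to 8:10:
(8 x 60 + 10) - (2 x 60 + 39) = 490 - 159 = 331 minutes
= 5 hours and 31 minutes

Final answer: 5 hours and 31 minutes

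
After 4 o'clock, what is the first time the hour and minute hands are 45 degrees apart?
At t minutes past 4:00, the hour hand is at 30 x 4 + 0.5t degrees and the minute hand is at 6t degrees.
The smaller angle between them is 45 degrees when |30H - 5.5t| = 45 or |30H - 5.5t| = 315.
With H = 4, solve 30 x 4 - 5.5t = +/- target for each target:
  t = (30 x 4 - 45) / 5.5 = 13.64
  t = (30 x 4 + 45) / 5.5 = 30
  t = (30 x 4 - 315) / 5.5 = -35.45 (outside (0, 60))
  t = (30 x 4 + 315) / 5.5 = 79.09 (outside (0, 60))
Valid solutions in (0, 60): {13.64, 30} minutes.
The first occurrence is t = 13.64 minutes.
The hands form a 45-degree angle at 13.64 minutes past 4:00.

Final answer: 13.64 minutes past 4:00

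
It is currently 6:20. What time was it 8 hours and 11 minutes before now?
Starting time: 6:20 = 380 total minutes past 12:00
Subtracting: 8 hours and 11 minutes = 491 minutes
380 - 491 = -111 (negative, add 12 hours = 720) = 609 minutes
= 10 hours and 9 minutes past 12:00 = 10:09

Final answer: 10:09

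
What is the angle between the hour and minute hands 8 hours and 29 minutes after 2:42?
First find the time 8 hours and 29 minutes after 2:42.
Total minutes: 2 x 60 + 42 + 8 x 60 + 29 = 671.
671 mod 720 = 671 minutes = 11:11.
Now compute the angle at 11:11:
Hour hand: 11 x 30 + 11 x 0.5 = 335.5 degrees
Minute hand: 11 x 6 = 66 degrees
Difference: |335.5 - 66| = 269.5 degrees
Smaller angle: 360 - 269.5 = 90.5 degrees

Final answer: 90.5 degrees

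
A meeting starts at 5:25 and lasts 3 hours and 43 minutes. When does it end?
Starting time: 5:25
Adding 43 minutes to 25 minutes: 25 + 43 = 68 minutes = 1 hour and 8 minutes
Adding 3 hours: 5 + 3 + 1 (carry) = 9
Final time: 9:08

Final answer: 9:08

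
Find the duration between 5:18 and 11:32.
From 5:18 to 11:32:
(11 x 60 + 32) - (5 x 60 + 18) = 692 - 318 = 374 minutes
= 6 hours and 14 minutes

Final answer: 6 hours and 14 minutes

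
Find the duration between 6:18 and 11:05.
From 6:18 to 11:05:
(11 x 60 + 5) - (6 x 60 + 18) = 665 - 378 = 287 minutes
= 4 hours and 47 minutes

Final answer: 4 hours and 47 minutes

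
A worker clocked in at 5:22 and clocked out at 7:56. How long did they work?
From 5:22 to 7:56:
(7 x 60 + 56) - (5 x 60 + 22) = 476 - 322 = 154 minutes
= 2 hours and 34 minutes

Final answer: 2 hours and 34 minutes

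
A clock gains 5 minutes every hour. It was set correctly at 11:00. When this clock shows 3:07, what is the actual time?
For every 60 true minutes, the faulty clock advances 65 minutes, so 1 faulty-clock minute corresponds to 60/65 true minutes.
From 11:00 to 3:07 on the faulty dial is 247 minutes.
True elapsed: 247 x 60/65 = 228 minutes = 3 hours and 48 minutes.
True time: 11:00 + 3 hours and 48 minutes = 2:48.

Final answer: 2:48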